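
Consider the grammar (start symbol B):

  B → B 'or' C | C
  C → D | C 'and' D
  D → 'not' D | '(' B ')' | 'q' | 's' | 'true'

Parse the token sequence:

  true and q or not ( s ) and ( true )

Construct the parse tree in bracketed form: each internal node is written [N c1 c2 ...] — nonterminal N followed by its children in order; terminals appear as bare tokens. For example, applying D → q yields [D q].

B
B or C
C or C
C and D or C
D and D or C
true and D or C
true and q or C
true and q or C and D
true and q or D and D
true and q or not D and D
true and q or not ( B ) and D
true and q or not ( C ) and D
true and q or not ( D ) and D
true and q or not ( s ) and D
true and q or not ( s ) and ( B )
true and q or not ( s ) and ( C )
true and q or not ( s ) and ( D )
true and q or not ( s ) and ( true )

[B [B [C [C [D true]] and [D q]]] or [C [C [D not [D ( [B [C [D s]]] )]]] and [D ( [B [C [D true]]] )]]]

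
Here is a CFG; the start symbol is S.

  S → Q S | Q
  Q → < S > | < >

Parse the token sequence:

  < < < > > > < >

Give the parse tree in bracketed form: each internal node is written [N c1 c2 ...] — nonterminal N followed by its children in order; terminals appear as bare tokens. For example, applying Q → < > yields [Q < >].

[S [Q < [S [Q < [S [Q < >]] >]] >] [S [Q < >]]]

S
Q S
< S > S
< Q > S
< < S > > S
< < Q > > S
< < < > > > S
< < < > > > Q
< < < > > > < >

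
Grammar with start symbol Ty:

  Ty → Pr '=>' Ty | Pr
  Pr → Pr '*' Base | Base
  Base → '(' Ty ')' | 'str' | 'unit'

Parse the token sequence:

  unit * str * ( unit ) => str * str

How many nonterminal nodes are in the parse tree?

15

[Ty [Pr [Pr [Pr [Base unit]] * [Base str]] * [Base ( [Ty [Pr [Base unit]]] )]] => [Ty [Pr [Pr [Base str]] * [Base str]]]]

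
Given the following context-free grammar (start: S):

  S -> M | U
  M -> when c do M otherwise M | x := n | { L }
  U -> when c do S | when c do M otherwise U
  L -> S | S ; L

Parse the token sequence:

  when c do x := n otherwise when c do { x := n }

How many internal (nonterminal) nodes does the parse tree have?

9

[S [U when c do [M x := n] otherwise [U when c do [S [M { [L [S [M x := n]]] }]]]]]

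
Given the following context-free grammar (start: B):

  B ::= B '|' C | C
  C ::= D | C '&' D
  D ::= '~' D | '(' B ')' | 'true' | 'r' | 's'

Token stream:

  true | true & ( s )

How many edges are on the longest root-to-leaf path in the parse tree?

[B [B [C [D true]]] | [C [C [D true]] & [D ( [B [C [D s]]] )]]]

6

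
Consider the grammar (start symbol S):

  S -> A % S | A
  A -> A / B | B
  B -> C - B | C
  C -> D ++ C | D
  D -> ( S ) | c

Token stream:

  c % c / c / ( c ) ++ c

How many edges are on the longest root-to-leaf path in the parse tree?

[S [A [B [C [D c]]]] % [S [A [A [A [B [C [D c]]]] / [B [C [D c]]]] / [B [C [D ( [S [A [B [C [D c]]]]] )] ++ [C [D c]]]]]]]

11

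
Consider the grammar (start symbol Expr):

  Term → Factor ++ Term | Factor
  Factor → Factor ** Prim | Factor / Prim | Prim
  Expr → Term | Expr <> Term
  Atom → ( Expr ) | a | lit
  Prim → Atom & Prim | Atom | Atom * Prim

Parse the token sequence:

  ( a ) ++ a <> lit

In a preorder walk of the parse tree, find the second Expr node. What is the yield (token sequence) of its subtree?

[Expr [Expr [Term [Factor [Prim [Atom ( [Expr [Term [Factor [Prim [Atom a]]]]] )]]] ++ [Term [Factor [Prim [Atom a]]]]]] <> [Term [Factor [Prim [Atom lit]]]]]

( a ) ++ a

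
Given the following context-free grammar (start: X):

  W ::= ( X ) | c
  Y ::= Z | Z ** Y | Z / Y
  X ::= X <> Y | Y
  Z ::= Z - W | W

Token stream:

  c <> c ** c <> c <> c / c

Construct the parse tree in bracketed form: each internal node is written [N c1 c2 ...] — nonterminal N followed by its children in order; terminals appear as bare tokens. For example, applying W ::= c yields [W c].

[X [X [X [X [Y [Z [W c]]]] <> [Y [Z [W c]] ** [Y [Z [W c]]]]] <> [Y [Z [W c]]]] <> [Y [Z [W c]] / [Y [Z [W c]]]]]

X
X <> Y
X <> Y <> Y
X <> Y <> Y <> Y
Y <> Y <> Y <> Y
Z <> Y <> Y <> Y
W <> Y <> Y <> Y
c <> Y <> Y <> Y
c <> Z ** Y <> Y <> Y
c <> W ** Y <> Y <> Y
c <> c ** Y <> Y <> Y
c <> c ** Z <> Y <> Y
c <> c ** W <> Y <> Y
c <> c ** c <> Y <> Y
c <> c ** c <> Z <> Y
c <> c ** c <> W <> Y
c <> c ** c <> c <> Y
c <> c ** c <> c <> Z / Y
c <> c ** c <> c <> W / Y
c <> c ** c <> c <> c / Y
c <> c ** c <> c <> c / Z
c <> c ** c <> c <> c / W
c <> c ** c <> c <> c / c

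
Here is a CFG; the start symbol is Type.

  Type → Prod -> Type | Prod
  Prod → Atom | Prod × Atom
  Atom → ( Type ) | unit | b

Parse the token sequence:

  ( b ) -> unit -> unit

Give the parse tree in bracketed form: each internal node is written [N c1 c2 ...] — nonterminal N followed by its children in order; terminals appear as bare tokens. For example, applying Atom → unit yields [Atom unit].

Type
Prod -> Type
Atom -> Type
( Type ) -> Type
( Prod ) -> Type
( Atom ) -> Type
( b ) -> Type
( b ) -> Prod -> Type
( b ) -> Atom -> Type
( b ) -> unit -> Type
( b ) -> unit -> Prod
( b ) -> unit -> Atom
( b ) -> unit -> unit

[Type [Prod [Atom ( [Type [Prod [Atom b]]] )]] -> [Type [Prod [Atom unit]] -> [Type [Prod [Atom unit]]]]]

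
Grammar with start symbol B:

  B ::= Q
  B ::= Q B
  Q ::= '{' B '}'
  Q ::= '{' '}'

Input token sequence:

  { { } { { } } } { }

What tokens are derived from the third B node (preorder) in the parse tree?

{ { } }

[B [Q { [B [Q { }] [B [Q { [B [Q { }]] }]]] }] [B [Q { }]]]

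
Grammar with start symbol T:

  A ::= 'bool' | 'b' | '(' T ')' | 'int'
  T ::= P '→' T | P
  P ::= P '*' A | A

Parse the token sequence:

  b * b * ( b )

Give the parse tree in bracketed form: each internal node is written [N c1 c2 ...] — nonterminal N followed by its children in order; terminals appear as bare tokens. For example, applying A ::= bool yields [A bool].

T
P
P * A
P * A * A
A * A * A
b * A * A
b * b * A
b * b * ( T )
b * b * ( P )
b * b * ( A )
b * b * ( b )

[T [P [P [P [A b]] * [A b]] * [A ( [T [P [A b]]] )]]]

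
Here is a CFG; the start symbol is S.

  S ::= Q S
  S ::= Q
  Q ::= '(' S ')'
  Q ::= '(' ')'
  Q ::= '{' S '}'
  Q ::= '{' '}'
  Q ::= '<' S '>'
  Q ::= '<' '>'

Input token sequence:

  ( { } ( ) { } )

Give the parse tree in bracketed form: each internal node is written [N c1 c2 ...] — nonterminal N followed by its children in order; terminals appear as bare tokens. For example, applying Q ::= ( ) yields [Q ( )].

[S [Q ( [S [Q { }] [S [Q ( )] [S [Q { }]]]] )]]

S
Q
( S )
( Q S )
( { } S )
( { } Q S )
( { } ( ) S )
( { } ( ) Q )
( { } ( ) { } )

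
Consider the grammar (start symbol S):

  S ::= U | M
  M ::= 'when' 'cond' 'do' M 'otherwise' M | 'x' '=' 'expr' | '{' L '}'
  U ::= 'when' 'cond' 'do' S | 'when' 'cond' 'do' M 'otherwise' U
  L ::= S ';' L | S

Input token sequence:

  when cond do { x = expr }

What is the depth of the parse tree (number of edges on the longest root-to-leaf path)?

7

[S [U when cond do [S [M { [L [S [M x = expr]]] }]]]]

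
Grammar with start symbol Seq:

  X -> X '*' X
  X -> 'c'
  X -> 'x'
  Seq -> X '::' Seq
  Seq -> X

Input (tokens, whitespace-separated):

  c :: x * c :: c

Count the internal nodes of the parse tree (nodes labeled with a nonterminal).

8

[Seq [X c] :: [Seq [X [X x] * [X c]] :: [Seq [X c]]]]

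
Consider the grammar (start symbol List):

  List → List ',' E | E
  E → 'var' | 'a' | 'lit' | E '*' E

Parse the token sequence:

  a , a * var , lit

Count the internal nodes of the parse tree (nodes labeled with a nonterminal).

8

[List [List [List [E a]] , [E [E a] * [E var]]] , [E lit]]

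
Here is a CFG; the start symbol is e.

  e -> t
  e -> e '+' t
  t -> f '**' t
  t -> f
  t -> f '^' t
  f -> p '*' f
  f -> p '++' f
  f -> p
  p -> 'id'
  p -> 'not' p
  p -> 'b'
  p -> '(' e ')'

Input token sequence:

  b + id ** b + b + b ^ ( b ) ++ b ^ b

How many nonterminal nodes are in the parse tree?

[e [e [e [e [t [f [p b]]]] + [t [f [p id]] ** [t [f [p b]]]]] + [t [f [p b]]]] + [t [f [p b]] ^ [t [f [p ( [e [t [f [p b]]]] )] ++ [f [p b]]] ^ [t [f [p b]]]]]]

31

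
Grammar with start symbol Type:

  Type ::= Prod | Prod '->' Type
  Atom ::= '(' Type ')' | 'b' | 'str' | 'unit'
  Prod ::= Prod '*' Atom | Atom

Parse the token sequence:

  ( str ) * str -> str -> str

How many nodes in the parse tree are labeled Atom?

5

[Type [Prod [Prod [Atom ( [Type [Prod [Atom str]]] )]] * [Atom str]] -> [Type [Prod [Atom str]] -> [Type [Prod [Atom str]]]]]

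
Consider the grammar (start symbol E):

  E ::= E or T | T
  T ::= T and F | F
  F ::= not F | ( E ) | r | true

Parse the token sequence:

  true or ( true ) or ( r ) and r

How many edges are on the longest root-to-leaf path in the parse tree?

7

[E [E [E [T [F true]]] or [T [F ( [E [T [F true]]] )]]] or [T [T [F ( [E [T [F r]]] )]] and [F r]]]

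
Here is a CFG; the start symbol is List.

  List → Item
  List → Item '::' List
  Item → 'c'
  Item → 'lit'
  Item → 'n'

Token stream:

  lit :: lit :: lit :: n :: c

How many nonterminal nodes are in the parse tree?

[List [Item lit] :: [List [Item lit] :: [List [Item lit] :: [List [Item n] :: [List [Item c]]]]]]

10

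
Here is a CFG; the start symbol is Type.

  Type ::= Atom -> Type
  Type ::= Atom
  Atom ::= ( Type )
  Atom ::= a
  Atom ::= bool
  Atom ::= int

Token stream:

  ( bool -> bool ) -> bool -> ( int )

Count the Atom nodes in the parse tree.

[Type [Atom ( [Type [Atom bool] -> [Type [Atom bool]]] )] -> [Type [Atom bool] -> [Type [Atom ( [Type [Atom int]] )]]]]

6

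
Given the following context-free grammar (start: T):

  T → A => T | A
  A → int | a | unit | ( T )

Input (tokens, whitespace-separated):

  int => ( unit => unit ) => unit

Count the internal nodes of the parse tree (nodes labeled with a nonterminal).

[T [A int] => [T [A ( [T [A unit] => [T [A unit]]] )] => [T [A unit]]]]

10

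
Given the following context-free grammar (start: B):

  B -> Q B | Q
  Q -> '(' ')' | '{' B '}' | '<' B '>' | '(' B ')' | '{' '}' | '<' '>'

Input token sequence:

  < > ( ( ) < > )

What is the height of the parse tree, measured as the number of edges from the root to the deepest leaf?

6

[B [Q < >] [B [Q ( [B [Q ( )] [B [Q < >]]] )]]]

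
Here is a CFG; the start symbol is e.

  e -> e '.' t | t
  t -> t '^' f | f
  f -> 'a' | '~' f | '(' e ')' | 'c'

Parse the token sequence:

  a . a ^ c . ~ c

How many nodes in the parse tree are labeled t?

4

[e [e [e [t [f a]]] . [t [t [f a]] ^ [f c]]] . [t [f ~ [f c]]]]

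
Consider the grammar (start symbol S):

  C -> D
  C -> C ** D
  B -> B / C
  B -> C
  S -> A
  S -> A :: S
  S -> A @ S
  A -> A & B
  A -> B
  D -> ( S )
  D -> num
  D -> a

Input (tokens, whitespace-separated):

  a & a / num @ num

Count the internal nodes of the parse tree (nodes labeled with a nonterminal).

[S [A [A [B [C [D a]]]] & [B [B [C [D a]]] / [C [D num]]]] @ [S [A [B [C [D num]]]]]]

17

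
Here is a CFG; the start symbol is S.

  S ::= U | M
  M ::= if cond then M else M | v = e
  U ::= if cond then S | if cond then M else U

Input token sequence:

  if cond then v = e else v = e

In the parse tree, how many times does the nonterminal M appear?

[S [M if cond then [M v = e] else [M v = e]]]

3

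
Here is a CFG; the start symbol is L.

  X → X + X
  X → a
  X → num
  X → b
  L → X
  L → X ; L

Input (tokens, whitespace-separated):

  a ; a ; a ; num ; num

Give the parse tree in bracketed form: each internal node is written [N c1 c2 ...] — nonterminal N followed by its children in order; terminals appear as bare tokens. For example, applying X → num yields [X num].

[L [X a] ; [L [X a] ; [L [X a] ; [L [X num] ; [L [X num]]]]]]

L
X ; L
a ; L
a ; X ; L
a ; a ; L
a ; a ; X ; L
a ; a ; a ; L
a ; a ; a ; X ; L
a ; a ; a ; num ; L
a ; a ; a ; num ; X
a ; a ; a ; num ; num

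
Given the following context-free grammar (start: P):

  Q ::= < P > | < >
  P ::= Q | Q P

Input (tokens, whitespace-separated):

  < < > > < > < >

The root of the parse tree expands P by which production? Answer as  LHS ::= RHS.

[P [Q < [P [Q < >]] >] [P [Q < >] [P [Q < >]]]]

P ::= Q P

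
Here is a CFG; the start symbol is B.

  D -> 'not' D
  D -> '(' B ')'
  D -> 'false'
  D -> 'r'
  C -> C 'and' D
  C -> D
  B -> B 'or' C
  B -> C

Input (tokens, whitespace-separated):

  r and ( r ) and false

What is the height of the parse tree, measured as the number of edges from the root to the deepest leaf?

7

[B [C [C [C [D r]] and [D ( [B [C [D r]]] )]] and [D false]]]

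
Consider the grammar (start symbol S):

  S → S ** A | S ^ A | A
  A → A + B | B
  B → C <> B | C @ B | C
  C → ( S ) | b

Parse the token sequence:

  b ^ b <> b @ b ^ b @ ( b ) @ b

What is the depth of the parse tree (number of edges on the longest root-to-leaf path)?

9

[S [S [S [A [B [C b]]]] ^ [A [B [C b] <> [B [C b] @ [B [C b]]]]]] ^ [A [B [C b] @ [B [C ( [S [A [B [C b]]]] )] @ [B [C b]]]]]]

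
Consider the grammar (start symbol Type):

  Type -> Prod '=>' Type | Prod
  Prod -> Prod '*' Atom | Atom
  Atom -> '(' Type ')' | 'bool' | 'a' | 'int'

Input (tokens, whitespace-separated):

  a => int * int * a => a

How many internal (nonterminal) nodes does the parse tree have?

[Type [Prod [Atom a]] => [Type [Prod [Prod [Prod [Atom int]] * [Atom int]] * [Atom a]] => [Type [Prod [Atom a]]]]]

13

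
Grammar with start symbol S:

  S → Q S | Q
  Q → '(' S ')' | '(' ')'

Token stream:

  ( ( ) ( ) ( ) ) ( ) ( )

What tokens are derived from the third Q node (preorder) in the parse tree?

[S [Q ( [S [Q ( )] [S [Q ( )] [S [Q ( )]]]] )] [S [Q ( )] [S [Q ( )]]]]

( )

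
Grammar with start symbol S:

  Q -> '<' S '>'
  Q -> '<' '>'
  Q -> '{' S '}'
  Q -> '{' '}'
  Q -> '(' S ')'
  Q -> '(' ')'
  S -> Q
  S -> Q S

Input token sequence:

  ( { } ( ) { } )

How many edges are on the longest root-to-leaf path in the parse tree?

6

[S [Q ( [S [Q { }] [S [Q ( )] [S [Q { }]]]] )]]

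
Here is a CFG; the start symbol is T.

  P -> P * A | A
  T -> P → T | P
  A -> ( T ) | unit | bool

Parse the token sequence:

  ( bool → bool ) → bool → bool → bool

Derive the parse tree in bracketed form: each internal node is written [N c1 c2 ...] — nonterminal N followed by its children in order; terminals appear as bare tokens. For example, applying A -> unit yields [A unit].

T
P → T
A → T
( T ) → T
( P → T ) → T
( A → T ) → T
( bool → T ) → T
( bool → P ) → T
( bool → A ) → T
( bool → bool ) → T
( bool → bool ) → P → T
( bool → bool ) → A → T
( bool → bool ) → bool → T
( bool → bool ) → bool → P → T
( bool → bool ) → bool → A → T
( bool → bool ) → bool → bool → T
( bool → bool ) → bool → bool → P
( bool → bool ) → bool → bool → A
( bool → bool ) → bool → bool → bool

[T [P [A ( [T [P [A bool]] → [T [P [A bool]]]] )]] → [T [P [A bool]] → [T [P [A bool]] → [T [P [A bool]]]]]]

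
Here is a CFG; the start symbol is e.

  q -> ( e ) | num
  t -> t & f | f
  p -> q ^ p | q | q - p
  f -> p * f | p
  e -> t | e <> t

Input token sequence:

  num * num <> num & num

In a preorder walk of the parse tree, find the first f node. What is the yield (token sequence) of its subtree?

[e [e [t [f [p [q num]] * [f [p [q num]]]]]] <> [t [t [f [p [q num]]]] & [f [p [q num]]]]]

num * num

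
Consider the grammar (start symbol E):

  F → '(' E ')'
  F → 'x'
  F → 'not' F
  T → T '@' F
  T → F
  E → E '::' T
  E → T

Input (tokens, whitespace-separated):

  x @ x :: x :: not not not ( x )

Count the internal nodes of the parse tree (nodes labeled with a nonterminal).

[E [E [E [T [T [F x]] @ [F x]]] :: [T [F x]]] :: [T [F not [F not [F not [F ( [E [T [F x]]] )]]]]]]

17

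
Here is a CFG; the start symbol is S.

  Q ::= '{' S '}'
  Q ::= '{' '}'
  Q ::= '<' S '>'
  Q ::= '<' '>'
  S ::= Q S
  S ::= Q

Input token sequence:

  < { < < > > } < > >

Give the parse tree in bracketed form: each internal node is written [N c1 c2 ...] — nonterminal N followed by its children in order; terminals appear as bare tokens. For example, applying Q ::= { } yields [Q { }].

S
Q
< S >
< Q S >
< { S } S >
< { Q } S >
< { < S > } S >
< { < Q > } S >
< { < < > > } S >
< { < < > > } Q >
< { < < > > } < > >

[S [Q < [S [Q { [S [Q < [S [Q < >]] >]] }] [S [Q < >]]] >]]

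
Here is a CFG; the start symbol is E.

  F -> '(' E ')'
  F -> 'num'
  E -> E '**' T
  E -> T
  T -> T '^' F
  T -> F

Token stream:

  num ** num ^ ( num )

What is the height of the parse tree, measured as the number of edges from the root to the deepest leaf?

[E [E [T [F num]]] ** [T [T [F num]] ^ [F ( [E [T [F num]]] )]]]

6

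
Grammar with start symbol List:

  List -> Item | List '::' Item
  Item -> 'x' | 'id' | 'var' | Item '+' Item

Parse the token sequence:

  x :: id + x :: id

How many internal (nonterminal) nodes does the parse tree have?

[List [List [List [Item x]] :: [Item [Item id] + [Item x]]] :: [Item id]]

8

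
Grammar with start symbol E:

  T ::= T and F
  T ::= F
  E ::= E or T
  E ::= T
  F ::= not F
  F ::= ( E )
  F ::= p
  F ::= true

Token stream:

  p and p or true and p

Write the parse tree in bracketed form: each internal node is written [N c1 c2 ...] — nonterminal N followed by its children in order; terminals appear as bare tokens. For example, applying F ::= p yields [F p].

E
E or T
T or T
T and F or T
F and F or T
p and F or T
p and p or T
p and p or T and F
p and p or F and F
p and p or true and F
p and p or true and p

[E [E [T [T [F p]] and [F p]]] or [T [T [F true]] and [F p]]]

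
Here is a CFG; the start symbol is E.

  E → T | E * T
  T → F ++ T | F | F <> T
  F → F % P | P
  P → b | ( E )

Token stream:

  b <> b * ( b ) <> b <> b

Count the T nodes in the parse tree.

[E [E [T [F [P b]] <> [T [F [P b]]]]] * [T [F [P ( [E [T [F [P b]]]] )]] <> [T [F [P b]] <> [T [F [P b]]]]]]

6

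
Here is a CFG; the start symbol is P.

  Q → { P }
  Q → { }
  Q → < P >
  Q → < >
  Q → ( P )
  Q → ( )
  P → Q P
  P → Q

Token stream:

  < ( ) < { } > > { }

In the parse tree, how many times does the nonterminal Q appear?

[P [Q < [P [Q ( )] [P [Q < [P [Q { }]] >]]] >] [P [Q { }]]]

5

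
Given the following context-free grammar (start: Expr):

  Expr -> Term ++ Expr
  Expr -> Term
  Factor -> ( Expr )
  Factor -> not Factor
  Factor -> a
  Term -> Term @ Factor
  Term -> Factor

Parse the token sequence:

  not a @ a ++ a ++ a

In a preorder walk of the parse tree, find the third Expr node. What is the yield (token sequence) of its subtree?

a

[Expr [Term [Term [Factor not [Factor a]]] @ [Factor a]] ++ [Expr [Term [Factor a]] ++ [Expr [Term [Factor a]]]]]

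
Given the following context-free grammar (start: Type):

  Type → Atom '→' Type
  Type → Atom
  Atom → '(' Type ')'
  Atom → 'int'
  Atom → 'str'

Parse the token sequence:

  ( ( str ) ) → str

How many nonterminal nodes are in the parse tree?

[Type [Atom ( [Type [Atom ( [Type [Atom str]] )]] )] → [Type [Atom str]]]

8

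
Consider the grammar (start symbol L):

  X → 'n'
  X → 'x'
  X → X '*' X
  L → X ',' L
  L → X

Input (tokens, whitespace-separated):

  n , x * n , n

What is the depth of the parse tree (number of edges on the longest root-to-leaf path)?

[L [X n] , [L [X [X x] * [X n]] , [L [X n]]]]

4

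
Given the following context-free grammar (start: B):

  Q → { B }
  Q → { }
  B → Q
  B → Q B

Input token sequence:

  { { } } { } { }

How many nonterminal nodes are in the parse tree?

8

[B [Q { [B [Q { }]] }] [B [Q { }] [B [Q { }]]]]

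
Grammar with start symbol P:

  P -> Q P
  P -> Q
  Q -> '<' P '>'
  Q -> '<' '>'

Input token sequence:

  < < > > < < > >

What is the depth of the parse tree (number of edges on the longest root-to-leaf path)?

[P [Q < [P [Q < >]] >] [P [Q < [P [Q < >]] >]]]

5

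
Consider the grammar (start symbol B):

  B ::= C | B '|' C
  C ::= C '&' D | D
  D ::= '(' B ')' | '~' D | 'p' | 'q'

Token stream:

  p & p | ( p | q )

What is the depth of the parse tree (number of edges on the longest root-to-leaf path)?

[B [B [C [C [D p]] & [D p]]] | [C [D ( [B [B [C [D p]]] | [C [D q]]] )]]]

7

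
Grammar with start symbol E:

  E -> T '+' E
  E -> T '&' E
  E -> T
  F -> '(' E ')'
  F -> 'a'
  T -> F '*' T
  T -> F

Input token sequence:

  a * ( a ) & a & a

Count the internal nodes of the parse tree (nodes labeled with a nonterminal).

14

[E [T [F a] * [T [F ( [E [T [F a]]] )]]] & [E [T [F a]] & [E [T [F a]]]]]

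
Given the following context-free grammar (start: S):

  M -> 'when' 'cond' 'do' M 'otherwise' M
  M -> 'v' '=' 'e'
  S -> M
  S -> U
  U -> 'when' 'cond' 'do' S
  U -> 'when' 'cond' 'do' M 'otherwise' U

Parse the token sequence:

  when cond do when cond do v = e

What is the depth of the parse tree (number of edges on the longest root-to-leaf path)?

[S [U when cond do [S [U when cond do [S [M v = e]]]]]]

6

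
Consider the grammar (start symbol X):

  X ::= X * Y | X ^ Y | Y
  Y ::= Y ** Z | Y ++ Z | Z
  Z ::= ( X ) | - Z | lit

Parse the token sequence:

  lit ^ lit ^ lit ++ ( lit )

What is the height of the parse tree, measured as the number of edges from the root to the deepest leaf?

[X [X [X [Y [Z lit]]] ^ [Y [Z lit]]] ^ [Y [Y [Z lit]] ++ [Z ( [X [Y [Z lit]]] )]]]

6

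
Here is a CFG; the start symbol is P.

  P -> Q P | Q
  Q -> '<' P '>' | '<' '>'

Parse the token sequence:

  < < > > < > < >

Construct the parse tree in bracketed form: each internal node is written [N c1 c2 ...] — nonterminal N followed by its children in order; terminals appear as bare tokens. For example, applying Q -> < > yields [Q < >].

[P [Q < [P [Q < >]] >] [P [Q < >] [P [Q < >]]]]

P
Q P
< P > P
< Q > P
< < > > P
< < > > Q P
< < > > < > P
< < > > < > Q
< < > > < > < >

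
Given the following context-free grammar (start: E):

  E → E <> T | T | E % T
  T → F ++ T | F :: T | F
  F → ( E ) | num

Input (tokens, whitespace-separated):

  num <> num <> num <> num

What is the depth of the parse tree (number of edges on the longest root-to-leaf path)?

[E [E [E [E [T [F num]]] <> [T [F num]]] <> [T [F num]]] <> [T [F num]]]

6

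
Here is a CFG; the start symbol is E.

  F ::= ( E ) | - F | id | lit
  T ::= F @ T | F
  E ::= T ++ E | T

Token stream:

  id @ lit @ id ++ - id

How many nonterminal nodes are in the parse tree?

11

[E [T [F id] @ [T [F lit] @ [T [F id]]]] ++ [E [T [F - [F id]]]]]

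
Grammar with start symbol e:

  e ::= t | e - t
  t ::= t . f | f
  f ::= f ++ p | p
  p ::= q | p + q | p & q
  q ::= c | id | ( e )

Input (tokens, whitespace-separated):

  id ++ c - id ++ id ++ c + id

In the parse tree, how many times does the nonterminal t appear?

[e [e [t [f [f [p [q id]]] ++ [p [q c]]]]] - [t [f [f [f [p [q id]]] ++ [p [q id]]] ++ [p [p [q c]] + [q id]]]]]

2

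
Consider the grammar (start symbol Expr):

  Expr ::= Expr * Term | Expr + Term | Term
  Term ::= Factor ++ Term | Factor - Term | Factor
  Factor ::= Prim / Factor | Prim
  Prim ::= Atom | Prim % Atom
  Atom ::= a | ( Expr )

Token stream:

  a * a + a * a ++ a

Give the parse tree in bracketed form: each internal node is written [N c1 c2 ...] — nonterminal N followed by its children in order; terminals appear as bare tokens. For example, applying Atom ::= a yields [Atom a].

[Expr [Expr [Expr [Expr [Term [Factor [Prim [Atom a]]]]] * [Term [Factor [Prim [Atom a]]]]] + [Term [Factor [Prim [Atom a]]]]] * [Term [Factor [Prim [Atom a]]] ++ [Term [Factor [Prim [Atom a]]]]]]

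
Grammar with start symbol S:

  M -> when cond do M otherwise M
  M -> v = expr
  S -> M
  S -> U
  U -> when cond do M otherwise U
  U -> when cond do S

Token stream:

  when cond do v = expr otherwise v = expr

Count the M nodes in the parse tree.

3

[S [M when cond do [M v = expr] otherwise [M v = expr]]]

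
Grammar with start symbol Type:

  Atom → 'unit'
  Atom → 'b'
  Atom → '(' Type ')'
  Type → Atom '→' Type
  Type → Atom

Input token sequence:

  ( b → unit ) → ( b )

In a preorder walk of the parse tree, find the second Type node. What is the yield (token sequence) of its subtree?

b → unit

[Type [Atom ( [Type [Atom b] → [Type [Atom unit]]] )] → [Type [Atom ( [Type [Atom b]] )]]]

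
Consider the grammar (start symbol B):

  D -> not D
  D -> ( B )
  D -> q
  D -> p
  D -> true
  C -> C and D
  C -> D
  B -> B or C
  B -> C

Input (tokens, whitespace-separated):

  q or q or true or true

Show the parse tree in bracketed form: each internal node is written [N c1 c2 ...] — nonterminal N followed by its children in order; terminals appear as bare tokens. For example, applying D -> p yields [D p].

[B [B [B [B [C [D q]]] or [C [D q]]] or [C [D true]]] or [C [D true]]]

B
B or C
B or C or C
B or C or C or C
C or C or C or C
D or C or C or C
q or C or C or C
q or D or C or C
q or q or C or C
q or q or D or C
q or q or true or C
q or q or true or D
q or q or true or true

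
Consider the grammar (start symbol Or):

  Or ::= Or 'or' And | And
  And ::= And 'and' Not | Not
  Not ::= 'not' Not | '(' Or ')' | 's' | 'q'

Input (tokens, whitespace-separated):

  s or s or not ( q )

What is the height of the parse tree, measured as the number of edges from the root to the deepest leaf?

[Or [Or [Or [And [Not s]]] or [And [Not s]]] or [And [Not not [Not ( [Or [And [Not q]]] )]]]]

7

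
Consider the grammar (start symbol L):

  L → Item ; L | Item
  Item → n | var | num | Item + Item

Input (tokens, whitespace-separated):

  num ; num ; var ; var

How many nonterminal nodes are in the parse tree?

8

[L [Item num] ; [L [Item num] ; [L [Item var] ; [L [Item var]]]]]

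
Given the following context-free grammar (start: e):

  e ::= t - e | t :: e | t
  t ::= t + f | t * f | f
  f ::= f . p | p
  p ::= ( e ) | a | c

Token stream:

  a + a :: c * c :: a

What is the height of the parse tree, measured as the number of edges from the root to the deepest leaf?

6

[e [t [t [f [p a]]] + [f [p a]]] :: [e [t [t [f [p c]]] * [f [p c]]] :: [e [t [f [p a]]]]]]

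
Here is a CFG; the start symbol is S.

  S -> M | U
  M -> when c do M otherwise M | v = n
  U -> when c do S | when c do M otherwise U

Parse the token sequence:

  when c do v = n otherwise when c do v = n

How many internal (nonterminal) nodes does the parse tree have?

[S [U when c do [M v = n] otherwise [U when c do [S [M v = n]]]]]

6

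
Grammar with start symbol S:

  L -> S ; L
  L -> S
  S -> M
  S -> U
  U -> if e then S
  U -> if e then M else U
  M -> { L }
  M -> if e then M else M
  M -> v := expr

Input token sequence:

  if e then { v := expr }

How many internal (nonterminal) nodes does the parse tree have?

7

[S [U if e then [S [M { [L [S [M v := expr]]] }]]]]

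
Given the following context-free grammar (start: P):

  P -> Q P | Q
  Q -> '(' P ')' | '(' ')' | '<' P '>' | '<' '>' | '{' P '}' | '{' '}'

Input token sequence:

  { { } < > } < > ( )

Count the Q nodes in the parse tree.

5

[P [Q { [P [Q { }] [P [Q < >]]] }] [P [Q < >] [P [Q ( )]]]]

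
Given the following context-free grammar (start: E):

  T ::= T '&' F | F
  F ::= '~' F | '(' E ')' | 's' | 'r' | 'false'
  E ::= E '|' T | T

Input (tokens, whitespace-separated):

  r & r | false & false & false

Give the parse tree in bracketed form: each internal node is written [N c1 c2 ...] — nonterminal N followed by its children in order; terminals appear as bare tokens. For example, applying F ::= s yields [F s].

E
E | T
T | T
T & F | T
F & F | T
r & F | T
r & r | T
r & r | T & F
r & r | T & F & F
r & r | F & F & F
r & r | false & F & F
r & r | false & false & F
r & r | false & false & false

[E [E [T [T [F r]] & [F r]]] | [T [T [T [F false]] & [F false]] & [F false]]]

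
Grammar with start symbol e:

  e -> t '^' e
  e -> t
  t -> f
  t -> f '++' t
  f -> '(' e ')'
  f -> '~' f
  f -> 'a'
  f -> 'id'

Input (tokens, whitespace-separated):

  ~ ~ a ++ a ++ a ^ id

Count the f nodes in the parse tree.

[e [t [f ~ [f ~ [f a]]] ++ [t [f a] ++ [t [f a]]]] ^ [e [t [f id]]]]

6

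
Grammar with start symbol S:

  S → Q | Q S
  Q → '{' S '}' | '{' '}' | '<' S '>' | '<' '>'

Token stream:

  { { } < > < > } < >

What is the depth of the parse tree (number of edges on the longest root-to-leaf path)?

6

[S [Q { [S [Q { }] [S [Q < >] [S [Q < >]]]] }] [S [Q < >]]]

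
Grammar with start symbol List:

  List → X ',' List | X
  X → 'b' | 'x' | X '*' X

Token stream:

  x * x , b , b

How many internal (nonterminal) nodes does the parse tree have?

[List [X [X x] * [X x]] , [List [X b] , [List [X b]]]]

8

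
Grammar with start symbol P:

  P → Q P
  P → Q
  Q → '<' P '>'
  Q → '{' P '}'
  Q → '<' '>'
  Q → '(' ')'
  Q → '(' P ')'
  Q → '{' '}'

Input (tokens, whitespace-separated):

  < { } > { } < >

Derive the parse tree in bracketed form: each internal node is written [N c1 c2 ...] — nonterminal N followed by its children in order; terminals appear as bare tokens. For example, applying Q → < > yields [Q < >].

P
Q P
< P > P
< Q > P
< { } > P
< { } > Q P
< { } > { } P
< { } > { } Q
< { } > { } < >

[P [Q < [P [Q { }]] >] [P [Q { }] [P [Q < >]]]]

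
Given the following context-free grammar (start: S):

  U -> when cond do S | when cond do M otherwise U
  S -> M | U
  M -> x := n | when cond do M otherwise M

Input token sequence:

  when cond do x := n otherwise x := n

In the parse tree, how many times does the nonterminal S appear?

1

[S [M when cond do [M x := n] otherwise [M x := n]]]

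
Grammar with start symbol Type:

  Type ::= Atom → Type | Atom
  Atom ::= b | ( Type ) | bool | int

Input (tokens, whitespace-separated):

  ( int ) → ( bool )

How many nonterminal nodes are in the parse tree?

[Type [Atom ( [Type [Atom int]] )] → [Type [Atom ( [Type [Atom bool]] )]]]

8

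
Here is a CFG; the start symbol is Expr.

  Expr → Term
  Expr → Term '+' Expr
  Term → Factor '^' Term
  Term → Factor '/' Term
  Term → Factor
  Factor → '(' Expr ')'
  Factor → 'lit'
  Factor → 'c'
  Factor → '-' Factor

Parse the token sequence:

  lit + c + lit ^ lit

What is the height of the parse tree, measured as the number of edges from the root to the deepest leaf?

[Expr [Term [Factor lit]] + [Expr [Term [Factor c]] + [Expr [Term [Factor lit] ^ [Term [Factor lit]]]]]]

6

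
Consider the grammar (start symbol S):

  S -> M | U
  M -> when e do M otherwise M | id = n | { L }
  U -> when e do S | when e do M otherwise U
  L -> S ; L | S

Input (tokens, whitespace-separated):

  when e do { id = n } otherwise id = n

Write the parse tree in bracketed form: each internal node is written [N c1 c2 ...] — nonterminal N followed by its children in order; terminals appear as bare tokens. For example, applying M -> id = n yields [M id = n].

[S [M when e do [M { [L [S [M id = n]]] }] otherwise [M id = n]]]

S
M
when e do M otherwise M
when e do { L } otherwise M
when e do { S } otherwise M
when e do { M } otherwise M
when e do { id = n } otherwise M
when e do { id = n } otherwise id = n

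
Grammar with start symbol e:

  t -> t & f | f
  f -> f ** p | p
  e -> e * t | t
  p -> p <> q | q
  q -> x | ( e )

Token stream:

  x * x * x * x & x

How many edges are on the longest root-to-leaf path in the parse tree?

[e [e [e [e [t [f [p [q x]]]]] * [t [f [p [q x]]]]] * [t [f [p [q x]]]]] * [t [t [f [p [q x]]]] & [f [p [q x]]]]]

8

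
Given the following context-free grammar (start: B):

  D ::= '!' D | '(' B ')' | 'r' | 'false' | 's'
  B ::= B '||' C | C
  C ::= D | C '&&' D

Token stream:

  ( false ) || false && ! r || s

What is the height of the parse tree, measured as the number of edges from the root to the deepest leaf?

8

[B [B [B [C [D ( [B [C [D false]]] )]]] || [C [C [D false]] && [D ! [D r]]]] || [C [D s]]]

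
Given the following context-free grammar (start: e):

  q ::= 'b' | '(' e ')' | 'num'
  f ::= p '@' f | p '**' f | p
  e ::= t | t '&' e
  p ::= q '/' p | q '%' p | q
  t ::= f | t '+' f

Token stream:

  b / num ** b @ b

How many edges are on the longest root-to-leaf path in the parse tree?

7

[e [t [f [p [q b] / [p [q num]]] ** [f [p [q b]] @ [f [p [q b]]]]]]]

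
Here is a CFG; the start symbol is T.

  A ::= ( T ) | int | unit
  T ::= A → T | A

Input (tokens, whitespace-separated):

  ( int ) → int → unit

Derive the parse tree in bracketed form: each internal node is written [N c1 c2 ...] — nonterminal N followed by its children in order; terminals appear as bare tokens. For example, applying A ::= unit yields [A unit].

T
A → T
( T ) → T
( A ) → T
( int ) → T
( int ) → A → T
( int ) → int → T
( int ) → int → A
( int ) → int → unit

[T [A ( [T [A int]] )] → [T [A int] → [T [A unit]]]]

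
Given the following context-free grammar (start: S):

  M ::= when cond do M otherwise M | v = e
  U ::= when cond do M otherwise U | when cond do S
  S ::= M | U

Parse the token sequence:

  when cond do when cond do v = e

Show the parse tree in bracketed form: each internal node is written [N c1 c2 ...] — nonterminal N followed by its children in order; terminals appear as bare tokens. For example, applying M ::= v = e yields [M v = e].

[S [U when cond do [S [U when cond do [S [M v = e]]]]]]

S
U
when cond do S
when cond do U
when cond do when cond do S
when cond do when cond do M
when cond do when cond do v = e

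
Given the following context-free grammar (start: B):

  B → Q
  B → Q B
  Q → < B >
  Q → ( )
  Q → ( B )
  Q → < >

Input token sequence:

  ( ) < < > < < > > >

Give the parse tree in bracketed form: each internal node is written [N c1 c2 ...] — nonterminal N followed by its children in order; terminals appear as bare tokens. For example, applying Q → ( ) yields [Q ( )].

B
Q B
( ) B
( ) Q
( ) < B >
( ) < Q B >
( ) < < > B >
( ) < < > Q >
( ) < < > < B > >
( ) < < > < Q > >
( ) < < > < < > > >

[B [Q ( )] [B [Q < [B [Q < >] [B [Q < [B [Q < >]] >]]] >]]]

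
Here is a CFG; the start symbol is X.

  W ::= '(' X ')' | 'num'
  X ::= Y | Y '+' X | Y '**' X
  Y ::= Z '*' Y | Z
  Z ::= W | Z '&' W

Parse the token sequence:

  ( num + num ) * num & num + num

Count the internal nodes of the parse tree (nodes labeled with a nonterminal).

21

[X [Y [Z [W ( [X [Y [Z [W num]]] + [X [Y [Z [W num]]]]] )]] * [Y [Z [Z [W num]] & [W num]]]] + [X [Y [Z [W num]]]]]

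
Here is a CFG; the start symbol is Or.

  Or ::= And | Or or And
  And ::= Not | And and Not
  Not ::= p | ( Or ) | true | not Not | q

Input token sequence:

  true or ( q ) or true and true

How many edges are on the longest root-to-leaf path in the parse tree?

[Or [Or [Or [And [Not true]]] or [And [Not ( [Or [And [Not q]]] )]]] or [And [And [Not true]] and [Not true]]]

7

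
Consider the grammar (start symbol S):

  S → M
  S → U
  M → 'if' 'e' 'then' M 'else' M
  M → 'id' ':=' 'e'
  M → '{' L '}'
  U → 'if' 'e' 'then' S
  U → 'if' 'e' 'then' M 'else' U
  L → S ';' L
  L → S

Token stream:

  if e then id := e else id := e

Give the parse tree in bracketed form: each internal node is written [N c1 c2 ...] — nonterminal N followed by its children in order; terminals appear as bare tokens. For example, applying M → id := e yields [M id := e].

[S [M if e then [M id := e] else [M id := e]]]

S
M
if e then M else M
if e then id := e else M
if e then id := e else id := e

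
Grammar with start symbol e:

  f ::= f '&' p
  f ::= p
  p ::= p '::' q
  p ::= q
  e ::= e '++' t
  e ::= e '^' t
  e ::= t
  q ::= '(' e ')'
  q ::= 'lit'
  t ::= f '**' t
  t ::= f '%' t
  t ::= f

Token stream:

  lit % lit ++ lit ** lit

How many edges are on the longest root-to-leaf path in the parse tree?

[e [e [t [f [p [q lit]]] % [t [f [p [q lit]]]]]] ++ [t [f [p [q lit]]] ** [t [f [p [q lit]]]]]]

7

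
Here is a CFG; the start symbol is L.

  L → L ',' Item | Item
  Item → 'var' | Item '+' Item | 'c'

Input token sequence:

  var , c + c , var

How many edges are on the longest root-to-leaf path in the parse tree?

[L [L [L [Item var]] , [Item [Item c] + [Item c]]] , [Item var]]

4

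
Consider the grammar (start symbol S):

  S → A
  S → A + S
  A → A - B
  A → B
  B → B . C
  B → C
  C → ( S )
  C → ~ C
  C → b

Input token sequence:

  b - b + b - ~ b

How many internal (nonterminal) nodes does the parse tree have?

15

[S [A [A [B [C b]]] - [B [C b]]] + [S [A [A [B [C b]]] - [B [C ~ [C b]]]]]]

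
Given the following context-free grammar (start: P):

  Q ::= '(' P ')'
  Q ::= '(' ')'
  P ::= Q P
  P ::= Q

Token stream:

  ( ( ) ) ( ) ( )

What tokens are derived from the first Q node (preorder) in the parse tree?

( ( ) )

[P [Q ( [P [Q ( )]] )] [P [Q ( )] [P [Q ( )]]]]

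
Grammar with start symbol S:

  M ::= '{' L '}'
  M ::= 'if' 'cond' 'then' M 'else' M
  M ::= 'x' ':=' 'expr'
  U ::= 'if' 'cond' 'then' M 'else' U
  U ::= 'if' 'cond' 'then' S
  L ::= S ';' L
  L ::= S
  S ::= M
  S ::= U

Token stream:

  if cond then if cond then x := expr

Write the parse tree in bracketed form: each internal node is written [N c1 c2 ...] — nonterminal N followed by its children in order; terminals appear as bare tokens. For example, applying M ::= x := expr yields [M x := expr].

[S [U if cond then [S [U if cond then [S [M x := expr]]]]]]

S
U
if cond then S
if cond then U
if cond then if cond then S
if cond then if cond then M
if cond then if cond then x := expr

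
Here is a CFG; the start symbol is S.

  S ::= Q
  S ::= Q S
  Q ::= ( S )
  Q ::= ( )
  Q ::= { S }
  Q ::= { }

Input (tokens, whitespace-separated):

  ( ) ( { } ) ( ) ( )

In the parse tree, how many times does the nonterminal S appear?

5

[S [Q ( )] [S [Q ( [S [Q { }]] )] [S [Q ( )] [S [Q ( )]]]]]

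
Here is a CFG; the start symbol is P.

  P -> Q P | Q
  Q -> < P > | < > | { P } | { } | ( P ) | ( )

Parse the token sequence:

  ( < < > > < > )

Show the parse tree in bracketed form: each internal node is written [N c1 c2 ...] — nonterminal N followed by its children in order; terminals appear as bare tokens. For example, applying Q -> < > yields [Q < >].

[P [Q ( [P [Q < [P [Q < >]] >] [P [Q < >]]] )]]

P
Q
( P )
( Q P )
( < P > P )
( < Q > P )
( < < > > P )
( < < > > Q )
( < < > > < > )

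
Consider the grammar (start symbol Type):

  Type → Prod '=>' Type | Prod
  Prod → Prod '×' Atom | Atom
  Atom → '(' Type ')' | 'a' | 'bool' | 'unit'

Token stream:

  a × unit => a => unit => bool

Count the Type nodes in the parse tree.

[Type [Prod [Prod [Atom a]] × [Atom unit]] => [Type [Prod [Atom a]] => [Type [Prod [Atom unit]] => [Type [Prod [Atom bool]]]]]]

4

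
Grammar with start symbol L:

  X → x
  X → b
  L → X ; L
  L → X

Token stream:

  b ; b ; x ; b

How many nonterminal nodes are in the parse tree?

[L [X b] ; [L [X b] ; [L [X x] ; [L [X b]]]]]

8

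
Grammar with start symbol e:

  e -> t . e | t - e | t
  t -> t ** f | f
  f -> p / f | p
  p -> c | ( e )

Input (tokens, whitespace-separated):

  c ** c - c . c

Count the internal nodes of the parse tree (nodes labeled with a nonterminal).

15

[e [t [t [f [p c]]] ** [f [p c]]] - [e [t [f [p c]]] . [e [t [f [p c]]]]]]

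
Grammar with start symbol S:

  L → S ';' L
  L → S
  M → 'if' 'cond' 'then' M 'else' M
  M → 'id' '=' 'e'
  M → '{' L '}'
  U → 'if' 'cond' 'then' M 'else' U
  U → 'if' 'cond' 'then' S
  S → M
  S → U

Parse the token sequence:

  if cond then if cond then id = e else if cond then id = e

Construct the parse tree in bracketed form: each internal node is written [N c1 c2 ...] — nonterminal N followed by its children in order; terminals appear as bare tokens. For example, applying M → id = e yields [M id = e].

[S [U if cond then [S [U if cond then [M id = e] else [U if cond then [S [M id = e]]]]]]]

S
U
if cond then S
if cond then U
if cond then if cond then M else U
if cond then if cond then id = e else U
if cond then if cond then id = e else if cond then S
if cond then if cond then id = e else if cond then M
if cond then if cond then id = e else if cond then id = e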